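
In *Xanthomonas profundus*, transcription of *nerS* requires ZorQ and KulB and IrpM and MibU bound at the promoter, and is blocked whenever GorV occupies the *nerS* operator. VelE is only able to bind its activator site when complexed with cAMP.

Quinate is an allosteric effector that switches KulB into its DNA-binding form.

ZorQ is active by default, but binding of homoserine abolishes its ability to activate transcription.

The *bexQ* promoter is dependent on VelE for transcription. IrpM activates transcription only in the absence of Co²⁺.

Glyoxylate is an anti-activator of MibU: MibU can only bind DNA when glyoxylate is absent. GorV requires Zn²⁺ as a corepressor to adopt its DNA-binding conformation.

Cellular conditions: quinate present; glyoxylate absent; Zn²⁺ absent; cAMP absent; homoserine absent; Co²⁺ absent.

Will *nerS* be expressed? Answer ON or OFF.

Homoserine is absent, so ZorQ is active.
Zn²⁺ is absent, so GorV is inactive.
Quinate is present, so KulB is active.
Co²⁺ is absent, so IrpM is active.
Glyoxylate is absent, so MibU is active.
No repressor is bound and ZorQ and KulB and IrpM and MibU are active, so *nerS* is transcribed.

ON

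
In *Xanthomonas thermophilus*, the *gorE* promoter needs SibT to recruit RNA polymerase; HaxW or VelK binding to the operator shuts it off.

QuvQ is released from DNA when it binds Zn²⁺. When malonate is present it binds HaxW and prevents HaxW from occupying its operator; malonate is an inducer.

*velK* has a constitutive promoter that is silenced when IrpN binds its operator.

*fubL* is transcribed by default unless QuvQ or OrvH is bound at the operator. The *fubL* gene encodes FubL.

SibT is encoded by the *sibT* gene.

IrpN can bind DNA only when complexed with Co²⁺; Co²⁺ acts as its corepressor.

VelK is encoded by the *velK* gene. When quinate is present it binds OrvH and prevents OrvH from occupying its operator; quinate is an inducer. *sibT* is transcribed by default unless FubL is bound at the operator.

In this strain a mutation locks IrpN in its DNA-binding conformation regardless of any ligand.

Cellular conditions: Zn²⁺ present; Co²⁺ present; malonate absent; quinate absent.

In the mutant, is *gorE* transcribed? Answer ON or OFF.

OFF

Malonate is absent, so HaxW is active.
Zn²⁺ is present, so QuvQ is inactive.
Quinate is absent, so OrvH is active.
With repressor OrvH bound, *fubL* is not transcribed.
So FubL is not produced.
With no repressor bound, *sibT* is transcribed.
So SibT is produced and active.
IrpN is constitutively active in this strain.
With repressor IrpN bound, *velK* is not transcribed.
So VelK is not produced.
With repressor HaxW bound, *gorE* is not transcribed.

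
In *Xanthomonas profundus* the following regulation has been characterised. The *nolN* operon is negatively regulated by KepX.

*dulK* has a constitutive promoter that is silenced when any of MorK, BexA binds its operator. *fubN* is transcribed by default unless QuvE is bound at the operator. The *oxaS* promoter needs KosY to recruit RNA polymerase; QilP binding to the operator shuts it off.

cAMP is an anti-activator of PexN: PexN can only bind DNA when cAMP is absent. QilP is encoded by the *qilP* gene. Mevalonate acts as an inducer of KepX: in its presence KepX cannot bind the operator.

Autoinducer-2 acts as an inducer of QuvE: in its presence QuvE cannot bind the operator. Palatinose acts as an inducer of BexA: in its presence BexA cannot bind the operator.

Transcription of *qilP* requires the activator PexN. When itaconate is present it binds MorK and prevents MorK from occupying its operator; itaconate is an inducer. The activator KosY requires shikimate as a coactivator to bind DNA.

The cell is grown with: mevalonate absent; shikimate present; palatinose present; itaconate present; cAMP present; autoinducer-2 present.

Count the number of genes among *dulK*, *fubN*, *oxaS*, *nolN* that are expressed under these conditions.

3

Itaconate is present, so MorK is inactive.
Palatinose is present, so BexA is inactive.
With no repressor bound, *dulK* is transcribed.
→ *dulK* is ON.
Autoinducer-2 is present, so QuvE is inactive.
With no repressor bound, *fubN* is transcribed.
→ *fubN* is ON.
cAMP is present, so PexN is inactive.
Required activator PexN is absent, so *qilP* is not transcribed.
So QilP is not produced.
Shikimate is present, so KosY is active.
No repressor is bound and KosY is active, so *oxaS* is transcribed.
→ *oxaS* is ON.
Mevalonate is absent, so KepX is active.
With repressor KepX bound, *nolN* is not transcribed.
→ *nolN* is OFF.
3 of the 4 genes are transcribed.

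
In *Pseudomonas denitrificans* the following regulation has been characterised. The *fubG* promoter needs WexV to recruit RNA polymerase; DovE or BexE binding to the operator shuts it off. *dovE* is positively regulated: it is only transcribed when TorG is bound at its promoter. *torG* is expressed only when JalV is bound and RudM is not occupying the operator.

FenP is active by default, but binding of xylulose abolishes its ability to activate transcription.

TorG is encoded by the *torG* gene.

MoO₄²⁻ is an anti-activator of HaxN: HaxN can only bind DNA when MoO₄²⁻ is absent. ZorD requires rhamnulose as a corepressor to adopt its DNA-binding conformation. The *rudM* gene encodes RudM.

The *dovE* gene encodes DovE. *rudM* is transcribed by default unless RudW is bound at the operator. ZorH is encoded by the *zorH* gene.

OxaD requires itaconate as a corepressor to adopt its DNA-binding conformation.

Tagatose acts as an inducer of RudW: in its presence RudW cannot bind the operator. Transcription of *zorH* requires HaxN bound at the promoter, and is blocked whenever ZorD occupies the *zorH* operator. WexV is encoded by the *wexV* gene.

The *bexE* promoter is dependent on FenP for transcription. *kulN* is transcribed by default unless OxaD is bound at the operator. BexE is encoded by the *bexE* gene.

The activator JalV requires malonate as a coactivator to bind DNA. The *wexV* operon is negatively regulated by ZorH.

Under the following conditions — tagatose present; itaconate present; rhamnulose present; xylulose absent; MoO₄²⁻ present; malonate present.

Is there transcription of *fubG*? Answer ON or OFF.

OFF

Malonate is present, so JalV is active.
Tagatose is present, so RudW is inactive.
With no repressor bound, *rudM* is transcribed.
So RudM is produced and active.
With repressor RudM bound, *torG* is not transcribed.
So TorG is not produced.
Required activator TorG is absent, so *dovE* is not transcribed.
So DovE is not produced.
MoO₄²⁻ is present, so HaxN is inactive.
Rhamnulose is present, so ZorD is active.
With repressor ZorD bound, *zorH* is not transcribed.
So ZorH is not produced.
With no repressor bound, *wexV* is transcribed.
So WexV is produced and active.
Xylulose is absent, so FenP is active.
No repressor is bound and FenP is active, so *bexE* is transcribed.
So BexE is produced and active.
With repressor BexE bound, *fubG* is not transcribed.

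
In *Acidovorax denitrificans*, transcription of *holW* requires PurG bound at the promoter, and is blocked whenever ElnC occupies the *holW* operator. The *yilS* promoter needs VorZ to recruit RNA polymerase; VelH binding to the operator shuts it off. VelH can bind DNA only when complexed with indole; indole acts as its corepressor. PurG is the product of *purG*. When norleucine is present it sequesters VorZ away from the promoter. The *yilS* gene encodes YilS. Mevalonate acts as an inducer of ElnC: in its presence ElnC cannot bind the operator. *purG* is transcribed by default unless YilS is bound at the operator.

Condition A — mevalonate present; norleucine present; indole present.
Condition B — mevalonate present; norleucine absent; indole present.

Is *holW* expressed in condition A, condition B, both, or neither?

both

Condition A:
Mevalonate is present, so ElnC is inactive.
Norleucine is present, so VorZ is inactive.
Indole is present, so VelH is active.
With repressor VelH bound, *yilS* is not transcribed.
So YilS is not produced.
With no repressor bound, *purG* is transcribed.
So PurG is produced and active.
No repressor is bound and PurG is active, so *holW* is transcribed.
→ *holW* is ON in A.
Condition B:
Mevalonate is present, so ElnC is inactive.
Norleucine is absent, so VorZ is active.
Indole is present, so VelH is active.
With repressor VelH bound, *yilS* is not transcribed.
So YilS is not produced.
With no repressor bound, *purG* is transcribed.
So PurG is produced and active.
No repressor is bound and PurG is active, so *holW* is transcribed.
→ *holW* is ON in B.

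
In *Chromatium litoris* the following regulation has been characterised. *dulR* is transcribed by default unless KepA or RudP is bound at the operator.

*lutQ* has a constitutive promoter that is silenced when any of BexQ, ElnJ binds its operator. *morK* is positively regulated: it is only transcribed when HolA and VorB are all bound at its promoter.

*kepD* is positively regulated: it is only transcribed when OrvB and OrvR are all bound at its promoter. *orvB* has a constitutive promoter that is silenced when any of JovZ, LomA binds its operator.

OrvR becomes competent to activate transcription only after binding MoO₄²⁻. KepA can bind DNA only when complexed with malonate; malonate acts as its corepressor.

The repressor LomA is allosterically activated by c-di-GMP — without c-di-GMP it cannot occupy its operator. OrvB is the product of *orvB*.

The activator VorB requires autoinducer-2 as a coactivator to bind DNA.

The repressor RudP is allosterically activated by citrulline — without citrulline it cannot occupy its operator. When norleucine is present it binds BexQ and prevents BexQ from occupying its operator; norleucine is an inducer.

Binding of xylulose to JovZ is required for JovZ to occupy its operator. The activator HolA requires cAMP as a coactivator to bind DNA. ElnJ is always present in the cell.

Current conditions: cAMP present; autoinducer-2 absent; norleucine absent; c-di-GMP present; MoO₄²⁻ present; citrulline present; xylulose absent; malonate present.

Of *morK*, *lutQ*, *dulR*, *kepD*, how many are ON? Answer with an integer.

0

cAMP is present, so HolA is active.
Autoinducer-2 is absent, so VorB is inactive.
Required activator VorB is absent, so *morK* is not transcribed.
→ *morK* is OFF.
Norleucine is absent, so BexQ is active.
ElnJ is produced constitutively and is active.
With repressor BexQ bound, *lutQ* is not transcribed.
→ *lutQ* is OFF.
Malonate is present, so KepA is active.
Citrulline is present, so RudP is active.
With repressor KepA bound, *dulR* is not transcribed.
→ *dulR* is OFF.
Xylulose is absent, so JovZ is inactive.
c-di-GMP is present, so LomA is active.
With repressor LomA bound, *orvB* is not transcribed.
So OrvB is not produced.
MoO₄²⁻ is present, so OrvR is active.
Required activator OrvB is absent, so *kepD* is not transcribed.
→ *kepD* is OFF.
0 of the 4 genes are transcribed.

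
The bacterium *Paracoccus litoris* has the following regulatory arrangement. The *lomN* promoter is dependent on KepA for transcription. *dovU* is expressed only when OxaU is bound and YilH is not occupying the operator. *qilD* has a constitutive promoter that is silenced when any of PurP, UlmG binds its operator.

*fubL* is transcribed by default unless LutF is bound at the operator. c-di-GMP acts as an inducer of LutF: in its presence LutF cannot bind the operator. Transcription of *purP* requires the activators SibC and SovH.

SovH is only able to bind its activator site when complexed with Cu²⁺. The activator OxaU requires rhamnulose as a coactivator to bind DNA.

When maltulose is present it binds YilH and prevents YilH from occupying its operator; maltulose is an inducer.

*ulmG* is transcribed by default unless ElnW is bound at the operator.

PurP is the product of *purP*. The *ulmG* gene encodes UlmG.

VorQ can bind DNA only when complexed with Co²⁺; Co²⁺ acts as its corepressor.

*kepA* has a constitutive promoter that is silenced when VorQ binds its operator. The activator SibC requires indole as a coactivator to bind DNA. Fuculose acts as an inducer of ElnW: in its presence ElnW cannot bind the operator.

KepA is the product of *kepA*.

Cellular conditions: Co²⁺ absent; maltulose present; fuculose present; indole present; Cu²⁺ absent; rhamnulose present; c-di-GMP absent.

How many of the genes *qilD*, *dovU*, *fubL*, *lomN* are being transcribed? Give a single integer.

Indole is present, so SibC is active.
Cu²⁺ is absent, so SovH is inactive.
Required activator SovH is absent, so *purP* is not transcribed.
So PurP is not produced.
Fuculose is present, so ElnW is inactive.
With no repressor bound, *ulmG* is transcribed.
So UlmG is produced and active.
With repressor UlmG bound, *qilD* is not transcribed.
→ *qilD* is OFF.
Rhamnulose is present, so OxaU is active.
Maltulose is present, so YilH is inactive.
No repressor is bound and OxaU is active, so *dovU* is transcribed.
→ *dovU* is ON.
c-di-GMP is absent, so LutF is active.
With repressor LutF bound, *fubL* is not transcribed.
→ *fubL* is OFF.
Co²⁺ is absent, so VorQ is inactive.
With no repressor bound, *kepA* is transcribed.
So KepA is produced and active.
No repressor is bound and KepA is active, so *lomN* is transcribed.
→ *lomN* is ON.
2 of the 4 genes are transcribed.

2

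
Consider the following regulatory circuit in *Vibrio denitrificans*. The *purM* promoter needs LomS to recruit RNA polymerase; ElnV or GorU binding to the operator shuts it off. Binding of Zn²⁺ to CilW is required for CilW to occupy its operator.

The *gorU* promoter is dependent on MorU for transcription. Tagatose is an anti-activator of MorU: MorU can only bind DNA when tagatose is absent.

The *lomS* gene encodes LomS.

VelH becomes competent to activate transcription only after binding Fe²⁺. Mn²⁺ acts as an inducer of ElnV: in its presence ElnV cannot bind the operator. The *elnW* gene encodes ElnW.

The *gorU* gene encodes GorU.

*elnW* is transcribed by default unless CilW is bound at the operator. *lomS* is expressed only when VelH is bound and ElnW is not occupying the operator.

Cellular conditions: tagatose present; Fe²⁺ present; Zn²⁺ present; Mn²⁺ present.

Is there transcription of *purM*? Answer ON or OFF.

Mn²⁺ is present, so ElnV is inactive.
Tagatose is present, so MorU is inactive.
Required activator MorU is absent, so *gorU* is not transcribed.
So GorU is not produced.
Fe²⁺ is present, so VelH is active.
Zn²⁺ is present, so CilW is active.
With repressor CilW bound, *elnW* is not transcribed.
So ElnW is not produced.
No repressor is bound and VelH is active, so *lomS* is transcribed.
So LomS is produced and active.
No repressor is bound and LomS is active, so *purM* is transcribed.

ON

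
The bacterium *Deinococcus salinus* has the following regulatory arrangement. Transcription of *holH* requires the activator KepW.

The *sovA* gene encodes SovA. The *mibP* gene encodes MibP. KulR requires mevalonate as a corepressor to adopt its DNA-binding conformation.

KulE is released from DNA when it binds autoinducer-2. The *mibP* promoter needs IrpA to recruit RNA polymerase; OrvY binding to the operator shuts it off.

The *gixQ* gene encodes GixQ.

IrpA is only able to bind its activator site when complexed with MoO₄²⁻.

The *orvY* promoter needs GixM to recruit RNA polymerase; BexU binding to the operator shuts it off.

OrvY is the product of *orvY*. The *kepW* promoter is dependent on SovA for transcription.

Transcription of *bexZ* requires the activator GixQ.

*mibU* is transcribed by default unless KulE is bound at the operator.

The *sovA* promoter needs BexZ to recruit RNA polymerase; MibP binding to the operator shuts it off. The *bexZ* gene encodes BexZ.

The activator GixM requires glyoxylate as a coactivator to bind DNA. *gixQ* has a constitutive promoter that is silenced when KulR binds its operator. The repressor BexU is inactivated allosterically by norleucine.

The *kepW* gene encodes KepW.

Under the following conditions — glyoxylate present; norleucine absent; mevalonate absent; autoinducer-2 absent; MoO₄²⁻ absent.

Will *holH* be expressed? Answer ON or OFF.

Glyoxylate is present, so GixM is active.
Norleucine is absent, so BexU is active.
With repressor BexU bound, *orvY* is not transcribed.
So OrvY is not produced.
MoO₄²⁻ is absent, so IrpA is inactive.
Required activator IrpA is absent, so *mibP* is not transcribed.
So MibP is not produced.
Mevalonate is absent, so KulR is inactive.
With no repressor bound, *gixQ* is transcribed.
So GixQ is produced and active.
No repressor is bound and GixQ is active, so *bexZ* is transcribed.
So BexZ is produced and active.
No repressor is bound and BexZ is active, so *sovA* is transcribed.
So SovA is produced and active.
No repressor is bound and SovA is active, so *kepW* is transcribed.
So KepW is produced and active.
No repressor is bound and KepW is active, so *holH* is transcribed.

ON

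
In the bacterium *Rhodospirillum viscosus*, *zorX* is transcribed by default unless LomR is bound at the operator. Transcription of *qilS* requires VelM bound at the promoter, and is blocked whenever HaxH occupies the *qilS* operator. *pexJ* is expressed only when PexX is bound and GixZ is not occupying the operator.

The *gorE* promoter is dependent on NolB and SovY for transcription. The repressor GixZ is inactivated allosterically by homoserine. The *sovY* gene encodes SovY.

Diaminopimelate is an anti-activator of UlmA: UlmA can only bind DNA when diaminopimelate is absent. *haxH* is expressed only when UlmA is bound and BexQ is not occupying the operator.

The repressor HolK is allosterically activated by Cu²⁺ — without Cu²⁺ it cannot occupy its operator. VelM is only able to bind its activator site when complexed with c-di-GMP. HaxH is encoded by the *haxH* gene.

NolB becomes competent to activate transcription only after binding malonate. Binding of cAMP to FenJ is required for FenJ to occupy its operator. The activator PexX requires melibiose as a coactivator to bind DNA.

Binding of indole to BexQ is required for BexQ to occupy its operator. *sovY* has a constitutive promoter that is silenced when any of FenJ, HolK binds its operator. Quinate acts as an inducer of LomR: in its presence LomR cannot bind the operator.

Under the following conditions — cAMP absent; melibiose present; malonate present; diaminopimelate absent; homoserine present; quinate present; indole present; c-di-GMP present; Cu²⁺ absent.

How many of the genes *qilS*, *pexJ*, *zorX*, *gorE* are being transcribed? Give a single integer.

Indole is present, so BexQ is active.
Diaminopimelate is absent, so UlmA is active.
With repressor BexQ bound, *haxH* is not transcribed.
So HaxH is not produced.
c-di-GMP is present, so VelM is active.
No repressor is bound and VelM is active, so *qilS* is transcribed.
→ *qilS* is ON.
Homoserine is present, so GixZ is inactive.
Melibiose is present, so PexX is active.
No repressor is bound and PexX is active, so *pexJ* is transcribed.
→ *pexJ* is ON.
Quinate is present, so LomR is inactive.
With no repressor bound, *zorX* is transcribed.
→ *zorX* is ON.
Malonate is present, so NolB is active.
cAMP is absent, so FenJ is inactive.
Cu²⁺ is absent, so HolK is inactive.
With no repressor bound, *sovY* is transcribed.
So SovY is produced and active.
No repressor is bound and NolB and SovY are active, so *gorE* is transcribed.
→ *gorE* is ON.
4 of the 4 genes are transcribed.

4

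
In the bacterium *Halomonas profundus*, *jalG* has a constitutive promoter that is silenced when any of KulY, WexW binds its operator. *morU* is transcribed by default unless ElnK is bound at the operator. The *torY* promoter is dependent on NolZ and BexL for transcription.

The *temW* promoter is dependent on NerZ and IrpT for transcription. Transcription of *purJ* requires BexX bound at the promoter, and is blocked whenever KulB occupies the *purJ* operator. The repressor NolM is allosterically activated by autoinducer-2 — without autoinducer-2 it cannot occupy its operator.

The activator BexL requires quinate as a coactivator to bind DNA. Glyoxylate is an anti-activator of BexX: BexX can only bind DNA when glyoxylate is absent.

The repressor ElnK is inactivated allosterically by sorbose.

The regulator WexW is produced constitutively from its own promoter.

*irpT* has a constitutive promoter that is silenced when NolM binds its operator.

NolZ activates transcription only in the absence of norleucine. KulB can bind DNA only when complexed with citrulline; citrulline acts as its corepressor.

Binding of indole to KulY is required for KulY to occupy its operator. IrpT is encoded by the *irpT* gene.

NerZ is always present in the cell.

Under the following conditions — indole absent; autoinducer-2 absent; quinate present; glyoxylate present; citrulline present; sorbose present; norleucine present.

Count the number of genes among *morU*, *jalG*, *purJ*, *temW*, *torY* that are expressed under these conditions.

Sorbose is present, so ElnK is inactive.
With no repressor bound, *morU* is transcribed.
→ *morU* is ON.
Indole is absent, so KulY is inactive.
WexW is produced constitutively and is active.
With repressor WexW bound, *jalG* is not transcribed.
→ *jalG* is OFF.
Glyoxylate is present, so BexX is inactive.
Citrulline is present, so KulB is active.
With repressor KulB bound, *purJ* is not transcribed.
→ *purJ* is OFF.
NerZ is produced constitutively and is active.
Autoinducer-2 is absent, so NolM is inactive.
With no repressor bound, *irpT* is transcribed.
So IrpT is produced and active.
No repressor is bound and NerZ and IrpT are active, so *temW* is transcribed.
→ *temW* is ON.
Norleucine is present, so NolZ is inactive.
Quinate is present, so BexL is active.
Required activator NolZ is absent, so *torY* is not transcribed.
→ *torY* is OFF.
2 of the 5 genes are transcribed.

2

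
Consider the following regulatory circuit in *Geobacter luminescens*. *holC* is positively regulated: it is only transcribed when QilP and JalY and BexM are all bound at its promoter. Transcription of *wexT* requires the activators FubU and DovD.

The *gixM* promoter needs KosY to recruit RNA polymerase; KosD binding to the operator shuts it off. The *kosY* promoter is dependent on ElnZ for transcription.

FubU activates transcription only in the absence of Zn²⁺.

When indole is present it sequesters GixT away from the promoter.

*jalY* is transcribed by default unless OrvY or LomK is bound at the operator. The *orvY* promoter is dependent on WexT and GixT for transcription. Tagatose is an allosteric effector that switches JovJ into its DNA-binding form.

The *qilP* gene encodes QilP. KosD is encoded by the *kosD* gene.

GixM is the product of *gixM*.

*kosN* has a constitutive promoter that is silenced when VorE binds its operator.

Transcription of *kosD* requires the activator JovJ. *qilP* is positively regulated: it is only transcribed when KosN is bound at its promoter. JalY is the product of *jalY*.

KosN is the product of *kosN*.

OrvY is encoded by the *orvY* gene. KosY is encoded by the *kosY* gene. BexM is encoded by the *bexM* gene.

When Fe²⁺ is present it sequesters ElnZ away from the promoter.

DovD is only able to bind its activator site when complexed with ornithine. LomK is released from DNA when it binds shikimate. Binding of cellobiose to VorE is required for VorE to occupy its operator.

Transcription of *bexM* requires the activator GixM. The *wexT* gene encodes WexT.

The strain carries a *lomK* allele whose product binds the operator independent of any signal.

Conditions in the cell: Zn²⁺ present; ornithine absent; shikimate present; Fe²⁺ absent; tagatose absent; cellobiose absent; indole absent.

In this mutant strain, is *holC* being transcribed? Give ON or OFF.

Cellobiose is absent, so VorE is inactive.
With no repressor bound, *kosN* is transcribed.
So KosN is produced and active.
No repressor is bound and KosN is active, so *qilP* is transcribed.
So QilP is produced and active.
Zn²⁺ is present, so FubU is inactive.
Ornithine is absent, so DovD is inactive.
Required activator FubU is absent, so *wexT* is not transcribed.
So WexT is not produced.
Indole is absent, so GixT is active.
Required activator WexT is absent, so *orvY* is not transcribed.
So OrvY is not produced.
LomK is constitutively active in this strain.
With repressor LomK bound, *jalY* is not transcribed.
So JalY is not produced.
Tagatose is absent, so JovJ is inactive.
Required activator JovJ is absent, so *kosD* is not transcribed.
So KosD is not produced.
Fe²⁺ is absent, so ElnZ is active.
No repressor is bound and ElnZ is active, so *kosY* is transcribed.
So KosY is produced and active.
No repressor is bound and KosY is active, so *gixM* is transcribed.
So GixM is produced and active.
No repressor is bound and GixM is active, so *bexM* is transcribed.
So BexM is produced and active.
Required activator JalY is absent, so *holC* is not transcribed.

OFF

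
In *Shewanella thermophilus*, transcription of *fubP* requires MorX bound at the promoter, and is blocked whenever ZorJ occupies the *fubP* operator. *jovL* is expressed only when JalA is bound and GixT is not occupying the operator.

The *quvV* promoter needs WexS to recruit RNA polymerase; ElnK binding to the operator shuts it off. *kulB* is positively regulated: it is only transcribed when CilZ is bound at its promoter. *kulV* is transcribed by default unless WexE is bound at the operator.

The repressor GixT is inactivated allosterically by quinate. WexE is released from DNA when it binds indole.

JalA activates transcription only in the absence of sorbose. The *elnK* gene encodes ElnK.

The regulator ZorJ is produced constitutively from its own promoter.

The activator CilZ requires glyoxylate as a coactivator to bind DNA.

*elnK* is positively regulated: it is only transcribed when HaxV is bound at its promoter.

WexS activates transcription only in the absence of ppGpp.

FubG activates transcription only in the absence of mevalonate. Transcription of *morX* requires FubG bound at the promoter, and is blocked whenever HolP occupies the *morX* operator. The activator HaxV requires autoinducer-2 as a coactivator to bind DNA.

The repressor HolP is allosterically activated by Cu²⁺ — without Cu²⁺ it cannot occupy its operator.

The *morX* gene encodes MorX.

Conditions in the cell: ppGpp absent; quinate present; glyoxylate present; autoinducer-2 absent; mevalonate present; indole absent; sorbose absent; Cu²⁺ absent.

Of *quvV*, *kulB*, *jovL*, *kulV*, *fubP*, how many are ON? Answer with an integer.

ppGpp is absent, so WexS is active.
Autoinducer-2 is absent, so HaxV is inactive.
Required activator HaxV is absent, so *elnK* is not transcribed.
So ElnK is not produced.
No repressor is bound and WexS is active, so *quvV* is transcribed.
→ *quvV* is ON.
Glyoxylate is present, so CilZ is active.
No repressor is bound and CilZ is active, so *kulB* is transcribed.
→ *kulB* is ON.
Quinate is present, so GixT is inactive.
Sorbose is absent, so JalA is active.
No repressor is bound and JalA is active, so *jovL* is transcribed.
→ *jovL* is ON.
Indole is absent, so WexE is active.
With repressor WexE bound, *kulV* is not transcribed.
→ *kulV* is OFF.
ZorJ is produced constitutively and is active.
Cu²⁺ is absent, so HolP is inactive.
Mevalonate is present, so FubG is inactive.
Required activator FubG is absent, so *morX* is not transcribed.
So MorX is not produced.
With repressor ZorJ bound, *fubP* is not transcribed.
→ *fubP* is OFF.
3 of the 5 genes are transcribed.

3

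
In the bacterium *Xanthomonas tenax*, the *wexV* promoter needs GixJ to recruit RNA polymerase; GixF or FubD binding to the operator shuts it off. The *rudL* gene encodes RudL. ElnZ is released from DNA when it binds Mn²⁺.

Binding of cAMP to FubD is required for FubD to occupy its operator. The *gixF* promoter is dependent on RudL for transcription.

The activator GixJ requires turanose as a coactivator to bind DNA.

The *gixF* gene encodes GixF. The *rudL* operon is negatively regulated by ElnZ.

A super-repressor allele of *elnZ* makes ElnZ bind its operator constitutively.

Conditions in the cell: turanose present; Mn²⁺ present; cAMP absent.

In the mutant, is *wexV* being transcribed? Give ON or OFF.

ElnZ is constitutively active in this strain.
With repressor ElnZ bound, *rudL* is not transcribed.
So RudL is not produced.
Required activator RudL is absent, so *gixF* is not transcribed.
So GixF is not produced.
cAMP is absent, so FubD is inactive.
Turanose is present, so GixJ is active.
No repressor is bound and GixJ is active, so *wexV* is transcribed.

ON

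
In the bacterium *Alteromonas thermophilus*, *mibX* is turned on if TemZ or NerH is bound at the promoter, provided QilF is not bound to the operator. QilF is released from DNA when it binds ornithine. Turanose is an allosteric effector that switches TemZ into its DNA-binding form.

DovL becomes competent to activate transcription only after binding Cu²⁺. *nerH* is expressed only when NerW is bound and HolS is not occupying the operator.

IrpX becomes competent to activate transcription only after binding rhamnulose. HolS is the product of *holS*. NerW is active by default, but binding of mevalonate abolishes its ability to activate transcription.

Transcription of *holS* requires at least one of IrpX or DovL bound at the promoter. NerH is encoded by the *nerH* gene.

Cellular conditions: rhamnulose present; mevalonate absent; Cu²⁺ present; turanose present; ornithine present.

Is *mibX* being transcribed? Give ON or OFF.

Turanose is present, so TemZ is active.
Mevalonate is absent, so NerW is active.
Rhamnulose is present, so IrpX is active.
Cu²⁺ is present, so DovL is active.
Activator IrpX is present, so *holS* is transcribed.
So HolS is produced and active.
With repressor HolS bound, *nerH* is not transcribed.
So NerH is not produced.
Ornithine is present, so QilF is inactive.
Activator TemZ is present, so *mibX* is transcribed.

ON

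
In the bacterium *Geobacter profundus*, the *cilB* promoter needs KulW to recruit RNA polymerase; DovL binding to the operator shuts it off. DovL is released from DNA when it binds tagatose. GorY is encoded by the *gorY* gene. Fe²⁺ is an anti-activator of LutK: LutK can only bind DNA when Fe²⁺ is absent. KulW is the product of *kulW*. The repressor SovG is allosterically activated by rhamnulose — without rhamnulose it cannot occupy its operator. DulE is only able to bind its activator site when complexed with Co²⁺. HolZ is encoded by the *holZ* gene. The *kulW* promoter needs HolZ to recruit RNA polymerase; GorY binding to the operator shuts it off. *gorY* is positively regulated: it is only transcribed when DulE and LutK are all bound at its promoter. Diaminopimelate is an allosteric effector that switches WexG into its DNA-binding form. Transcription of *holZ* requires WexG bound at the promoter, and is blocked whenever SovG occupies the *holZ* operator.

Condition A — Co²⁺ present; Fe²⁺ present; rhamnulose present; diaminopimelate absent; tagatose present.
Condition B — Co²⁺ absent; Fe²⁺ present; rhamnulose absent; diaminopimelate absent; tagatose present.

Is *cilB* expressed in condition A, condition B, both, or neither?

neither

Condition A:
Co²⁺ is present, so DulE is active.
Fe²⁺ is present, so LutK is inactive.
Required activator LutK is absent, so *gorY* is not transcribed.
So GorY is not produced.
Rhamnulose is present, so SovG is active.
Diaminopimelate is absent, so WexG is inactive.
With repressor SovG bound, *holZ* is not transcribed.
So HolZ is not produced.
Required activator HolZ is absent, so *kulW* is not transcribed.
So KulW is not produced.
Tagatose is present, so DovL is inactive.
Required activator KulW is absent, so *cilB* is not transcribed.
→ *cilB* is OFF in A.
Condition B:
Co²⁺ is absent, so DulE is inactive.
Fe²⁺ is present, so LutK is inactive.
Required activator DulE is absent, so *gorY* is not transcribed.
So GorY is not produced.
Rhamnulose is absent, so SovG is inactive.
Diaminopimelate is absent, so WexG is inactive.
Required activator WexG is absent, so *holZ* is not transcribed.
So HolZ is not produced.
Required activator HolZ is absent, so *kulW* is not transcribed.
So KulW is not produced.
Tagatose is present, so DovL is inactive.
Required activator KulW is absent, so *cilB* is not transcribed.
→ *cilB* is OFF in B.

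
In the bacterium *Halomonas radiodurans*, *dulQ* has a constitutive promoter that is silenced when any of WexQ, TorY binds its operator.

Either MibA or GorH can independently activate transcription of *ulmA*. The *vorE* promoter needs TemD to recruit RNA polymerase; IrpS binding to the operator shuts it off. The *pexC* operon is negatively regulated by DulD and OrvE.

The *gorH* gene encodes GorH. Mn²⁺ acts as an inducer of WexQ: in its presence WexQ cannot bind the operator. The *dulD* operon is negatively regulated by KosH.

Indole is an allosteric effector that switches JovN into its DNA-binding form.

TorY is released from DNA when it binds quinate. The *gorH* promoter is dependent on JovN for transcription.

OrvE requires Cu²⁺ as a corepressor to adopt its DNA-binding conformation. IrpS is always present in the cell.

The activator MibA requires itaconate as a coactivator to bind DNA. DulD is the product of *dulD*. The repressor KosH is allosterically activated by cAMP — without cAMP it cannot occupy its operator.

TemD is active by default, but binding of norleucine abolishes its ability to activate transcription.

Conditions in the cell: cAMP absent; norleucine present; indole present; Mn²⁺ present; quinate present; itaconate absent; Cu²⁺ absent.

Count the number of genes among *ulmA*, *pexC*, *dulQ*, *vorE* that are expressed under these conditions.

2

Itaconate is absent, so MibA is inactive.
Indole is present, so JovN is active.
No repressor is bound and JovN is active, so *gorH* is transcribed.
So GorH is produced and active.
Activator GorH is present, so *ulmA* is transcribed.
→ *ulmA* is ON.
cAMP is absent, so KosH is inactive.
With no repressor bound, *dulD* is transcribed.
So DulD is produced and active.
Cu²⁺ is absent, so OrvE is inactive.
With repressor DulD bound, *pexC* is not transcribed.
→ *pexC* is OFF.
Mn²⁺ is present, so WexQ is inactive.
Quinate is present, so TorY is inactive.
With no repressor bound, *dulQ* is transcribed.
→ *dulQ* is ON.
IrpS is produced constitutively and is active.
Norleucine is present, so TemD is inactive.
With repressor IrpS bound, *vorE* is not transcribed.
→ *vorE* is OFF.
2 of the 4 genes are transcribed.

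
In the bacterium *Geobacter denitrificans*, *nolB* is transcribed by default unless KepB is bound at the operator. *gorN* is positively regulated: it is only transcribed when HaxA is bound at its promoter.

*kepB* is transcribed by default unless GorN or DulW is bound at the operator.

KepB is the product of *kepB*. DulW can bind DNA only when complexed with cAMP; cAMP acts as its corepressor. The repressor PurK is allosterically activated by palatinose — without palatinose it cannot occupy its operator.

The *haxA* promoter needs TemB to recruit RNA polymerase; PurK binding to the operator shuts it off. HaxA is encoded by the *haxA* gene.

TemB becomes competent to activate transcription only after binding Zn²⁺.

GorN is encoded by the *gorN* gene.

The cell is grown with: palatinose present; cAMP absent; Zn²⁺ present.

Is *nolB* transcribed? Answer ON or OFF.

Palatinose is present, so PurK is active.
Zn²⁺ is present, so TemB is active.
With repressor PurK bound, *haxA* is not transcribed.
So HaxA is not produced.
Required activator HaxA is absent, so *gorN* is not transcribed.
So GorN is not produced.
cAMP is absent, so DulW is inactive.
With no repressor bound, *kepB* is transcribed.
So KepB is produced and active.
With repressor KepB bound, *nolB* is not transcribed.

OFF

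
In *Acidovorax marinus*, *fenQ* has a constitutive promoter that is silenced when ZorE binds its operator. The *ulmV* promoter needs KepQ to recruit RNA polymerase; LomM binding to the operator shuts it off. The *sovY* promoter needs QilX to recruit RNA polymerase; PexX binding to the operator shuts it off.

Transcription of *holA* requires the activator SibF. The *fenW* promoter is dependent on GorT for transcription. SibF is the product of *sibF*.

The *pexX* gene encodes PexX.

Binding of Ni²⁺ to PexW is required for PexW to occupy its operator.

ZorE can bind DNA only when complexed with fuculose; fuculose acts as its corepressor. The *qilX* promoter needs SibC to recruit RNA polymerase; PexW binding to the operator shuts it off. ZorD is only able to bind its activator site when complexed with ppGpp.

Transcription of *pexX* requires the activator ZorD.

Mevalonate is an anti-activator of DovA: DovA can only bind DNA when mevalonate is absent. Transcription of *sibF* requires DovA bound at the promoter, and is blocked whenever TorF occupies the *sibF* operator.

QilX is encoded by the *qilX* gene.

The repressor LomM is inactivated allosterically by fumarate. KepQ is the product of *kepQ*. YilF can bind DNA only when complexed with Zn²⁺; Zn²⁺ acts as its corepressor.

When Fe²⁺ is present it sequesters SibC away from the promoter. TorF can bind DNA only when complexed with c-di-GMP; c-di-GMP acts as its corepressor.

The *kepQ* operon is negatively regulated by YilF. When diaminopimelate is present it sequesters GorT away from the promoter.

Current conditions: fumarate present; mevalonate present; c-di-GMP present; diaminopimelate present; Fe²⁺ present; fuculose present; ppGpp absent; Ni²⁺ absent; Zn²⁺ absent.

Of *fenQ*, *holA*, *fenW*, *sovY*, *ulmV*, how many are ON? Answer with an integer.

Fuculose is present, so ZorE is active.
With repressor ZorE bound, *fenQ* is not transcribed.
→ *fenQ* is OFF.
Mevalonate is present, so DovA is inactive.
c-di-GMP is present, so TorF is active.
With repressor TorF bound, *sibF* is not transcribed.
So SibF is not produced.
Required activator SibF is absent, so *holA* is not transcribed.
→ *holA* is OFF.
Diaminopimelate is present, so GorT is inactive.
Required activator GorT is absent, so *fenW* is not transcribed.
→ *fenW* is OFF.
Fe²⁺ is present, so SibC is inactive.
Ni²⁺ is absent, so PexW is inactive.
Required activator SibC is absent, so *qilX* is not transcribed.
So QilX is not produced.
ppGpp is absent, so ZorD is inactive.
Required activator ZorD is absent, so *pexX* is not transcribed.
So PexX is not produced.
Required activator QilX is absent, so *sovY* is not transcribed.
→ *sovY* is OFF.
Fumarate is present, so LomM is inactive.
Zn²⁺ is absent, so YilF is inactive.
With no repressor bound, *kepQ* is transcribed.
So KepQ is produced and active.
No repressor is bound and KepQ is active, so *ulmV* is transcribed.
→ *ulmV* is ON.
1 of the 5 genes is transcribed.

1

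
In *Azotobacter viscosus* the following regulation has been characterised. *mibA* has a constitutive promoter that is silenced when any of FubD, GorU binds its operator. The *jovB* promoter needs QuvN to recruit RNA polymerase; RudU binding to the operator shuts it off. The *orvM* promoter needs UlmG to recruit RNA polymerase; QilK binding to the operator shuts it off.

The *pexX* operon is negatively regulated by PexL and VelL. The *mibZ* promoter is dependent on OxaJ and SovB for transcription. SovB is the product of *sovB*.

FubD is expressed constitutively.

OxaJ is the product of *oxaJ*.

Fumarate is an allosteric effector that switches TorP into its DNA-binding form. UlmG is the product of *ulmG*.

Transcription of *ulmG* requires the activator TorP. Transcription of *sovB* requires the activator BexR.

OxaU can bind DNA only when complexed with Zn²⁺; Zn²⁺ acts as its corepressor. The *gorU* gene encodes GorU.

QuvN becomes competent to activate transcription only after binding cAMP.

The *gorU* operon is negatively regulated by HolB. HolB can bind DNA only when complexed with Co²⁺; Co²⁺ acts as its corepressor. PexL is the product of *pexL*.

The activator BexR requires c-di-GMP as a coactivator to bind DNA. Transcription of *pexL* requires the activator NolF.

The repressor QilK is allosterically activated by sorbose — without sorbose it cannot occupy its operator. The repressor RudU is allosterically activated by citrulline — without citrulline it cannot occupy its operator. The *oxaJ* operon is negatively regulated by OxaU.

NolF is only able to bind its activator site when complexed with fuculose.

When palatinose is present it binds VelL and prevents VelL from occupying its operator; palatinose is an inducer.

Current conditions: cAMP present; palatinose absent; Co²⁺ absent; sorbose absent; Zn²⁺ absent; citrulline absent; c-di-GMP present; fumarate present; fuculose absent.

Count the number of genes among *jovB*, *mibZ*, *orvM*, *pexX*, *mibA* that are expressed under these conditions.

Citrulline is absent, so RudU is inactive.
cAMP is present, so QuvN is active.
No repressor is bound and QuvN is active, so *jovB* is transcribed.
→ *jovB* is ON.
Zn²⁺ is absent, so OxaU is inactive.
With no repressor bound, *oxaJ* is transcribed.
So OxaJ is produced and active.
c-di-GMP is present, so BexR is active.
No repressor is bound and BexR is active, so *sovB* is transcribed.
So SovB is produced and active.
No repressor is bound and OxaJ and SovB are active, so *mibZ* is transcribed.
→ *mibZ* is ON.
Sorbose is absent, so QilK is inactive.
Fumarate is present, so TorP is active.
No repressor is bound and TorP is active, so *ulmG* is transcribed.
So UlmG is produced and active.
No repressor is bound and UlmG is active, so *orvM* is transcribed.
→ *orvM* is ON.
Fuculose is absent, so NolF is inactive.
Required activator NolF is absent, so *pexL* is not transcribed.
So PexL is not produced.
Palatinose is absent, so VelL is active.
With repressor VelL bound, *pexX* is not transcribed.
→ *pexX* is OFF.
FubD is produced constitutively and is active.
Co²⁺ is absent, so HolB is inactive.
With no repressor bound, *gorU* is transcribed.
So GorU is produced and active.
With repressor FubD bound, *mibA* is not transcribed.
→ *mibA* is OFF.
3 of the 5 genes are transcribed.

3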